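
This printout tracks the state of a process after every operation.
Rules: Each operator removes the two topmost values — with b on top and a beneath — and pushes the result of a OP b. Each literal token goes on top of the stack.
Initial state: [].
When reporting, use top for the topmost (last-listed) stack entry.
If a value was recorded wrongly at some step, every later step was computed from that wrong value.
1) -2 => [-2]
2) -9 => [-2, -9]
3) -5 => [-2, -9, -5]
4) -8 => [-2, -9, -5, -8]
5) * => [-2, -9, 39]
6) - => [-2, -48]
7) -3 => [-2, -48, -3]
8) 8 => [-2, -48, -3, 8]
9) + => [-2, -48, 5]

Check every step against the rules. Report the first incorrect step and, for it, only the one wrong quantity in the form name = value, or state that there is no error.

step 1: push -2: top = -2 -> consistent with the printout
step 2: push -9: top = -9 -> matches
step 3: push -5: top = -5 -> verified
step 4: push -8: top = -8 -> checks out
step 5: -5 * -8 = 40 -> not what was recorded
Step 5 is the first one off; corrected, top = 40.

step 5, top = 40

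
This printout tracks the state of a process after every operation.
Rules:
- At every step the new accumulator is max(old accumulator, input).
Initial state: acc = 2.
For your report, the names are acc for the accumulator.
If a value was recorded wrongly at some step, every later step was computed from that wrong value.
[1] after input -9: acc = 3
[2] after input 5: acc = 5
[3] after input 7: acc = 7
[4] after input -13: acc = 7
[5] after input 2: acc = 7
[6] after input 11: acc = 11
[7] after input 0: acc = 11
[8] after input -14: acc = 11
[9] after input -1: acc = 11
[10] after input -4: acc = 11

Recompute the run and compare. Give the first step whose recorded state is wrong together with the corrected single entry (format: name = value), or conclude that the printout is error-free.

step 1: acc = max(2, -9) = 2 -> the printout has a different value
Conclusion: step 1 carries the first error; the entry should be acc = 2.

step 1, acc = 2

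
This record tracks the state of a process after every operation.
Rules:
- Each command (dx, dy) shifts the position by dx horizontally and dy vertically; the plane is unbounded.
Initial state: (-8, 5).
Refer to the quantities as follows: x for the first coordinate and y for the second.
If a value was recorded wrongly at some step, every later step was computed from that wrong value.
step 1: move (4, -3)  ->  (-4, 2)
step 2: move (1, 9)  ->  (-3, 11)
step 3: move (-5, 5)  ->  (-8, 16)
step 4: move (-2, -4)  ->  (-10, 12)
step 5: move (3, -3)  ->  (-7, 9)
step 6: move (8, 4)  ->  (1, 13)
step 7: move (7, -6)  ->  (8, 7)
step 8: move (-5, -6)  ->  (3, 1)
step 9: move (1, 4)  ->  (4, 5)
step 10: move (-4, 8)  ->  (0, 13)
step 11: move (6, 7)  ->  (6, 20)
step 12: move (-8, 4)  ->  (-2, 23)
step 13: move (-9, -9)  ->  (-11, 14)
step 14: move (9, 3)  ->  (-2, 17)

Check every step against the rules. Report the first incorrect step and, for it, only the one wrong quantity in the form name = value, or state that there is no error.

step 12, y = 24

step 1: x = -8 + (4) = -4, y = 5 + (-3) = 2 -> matches
step 2: x = -4 + (1) = -3, y = 2 + (9) = 11 -> same as recorded
step 3: x = -3 + (-5) = -8, y = 11 + (5) = 16 -> matches
step 4: x = -8 + (-2) = -10, y = 16 + (-4) = 12 -> same as recorded
step 5: x = -10 + (3) = -7, y = 12 + (-3) = 9 -> exactly as logged
step 6: x = -7 + (8) = 1, y = 9 + (4) = 13 -> agrees with the record
step 7: x = 1 + (7) = 8, y = 13 + (-6) = 7 -> consistent with the record
step 8: x = 8 + (-5) = 3, y = 7 + (-6) = 1 -> matches
step 9: x = 3 + (1) = 4, y = 1 + (4) = 5 -> agrees with the record
step 10: x = 4 + (-4) = 0, y = 5 + (8) = 13 -> agrees with the record
step 11: x = 0 + (6) = 6, y = 13 + (7) = 20 -> confirmed correct
step 12: x = 6 + (-8) = -2, y = 20 + (4) = 24 -> the recorded entry deviates here
The audit stops at step 12: the recorded entry is wrong and should be y = 24.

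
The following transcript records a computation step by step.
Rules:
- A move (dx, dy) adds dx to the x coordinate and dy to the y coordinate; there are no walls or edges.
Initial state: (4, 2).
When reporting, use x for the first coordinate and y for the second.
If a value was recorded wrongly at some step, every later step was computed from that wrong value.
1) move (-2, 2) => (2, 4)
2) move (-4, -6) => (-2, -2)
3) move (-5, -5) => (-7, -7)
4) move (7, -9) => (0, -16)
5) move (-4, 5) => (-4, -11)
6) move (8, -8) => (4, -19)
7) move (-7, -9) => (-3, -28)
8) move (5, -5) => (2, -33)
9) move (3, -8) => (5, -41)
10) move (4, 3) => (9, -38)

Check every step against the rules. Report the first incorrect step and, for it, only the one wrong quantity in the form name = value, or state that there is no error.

1. x = 4 + (-2) = 2, y = 2 + (2) = 4 (verified)
2. x = 2 + (-4) = -2, y = 4 + (-6) = -2 (checks out)
3. x = -2 + (-5) = -7, y = -2 + (-5) = -7 (confirmed correct)
4. x = -7 + (7) = 0, y = -7 + (-9) = -16 (no discrepancy)
5. x = 0 + (-4) = -4, y = -16 + (5) = -11 (same as recorded)
6. x = -4 + (8) = 4, y = -11 + (-8) = -19 (confirmed correct)
7. x = 4 + (-7) = -3, y = -19 + (-9) = -28 (matches)
8. x = -3 + (5) = 2, y = -28 + (-5) = -33 (checks out)
9. x = 2 + (3) = 5, y = -33 + (-8) = -41 (same as recorded)
10. x = 5 + (4) = 9, y = -41 + (3) = -38 (verified)
Each recorded entry agrees with the recomputation.

no error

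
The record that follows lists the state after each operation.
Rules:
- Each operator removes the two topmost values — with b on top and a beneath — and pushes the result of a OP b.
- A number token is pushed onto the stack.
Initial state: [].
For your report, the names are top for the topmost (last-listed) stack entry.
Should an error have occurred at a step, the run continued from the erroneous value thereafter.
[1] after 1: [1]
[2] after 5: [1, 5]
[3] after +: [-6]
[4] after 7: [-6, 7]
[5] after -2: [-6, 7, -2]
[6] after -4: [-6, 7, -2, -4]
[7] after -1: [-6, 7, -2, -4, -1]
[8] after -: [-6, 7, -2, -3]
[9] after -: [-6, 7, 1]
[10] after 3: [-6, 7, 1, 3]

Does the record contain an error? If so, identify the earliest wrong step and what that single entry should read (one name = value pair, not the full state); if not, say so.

step 1: push 1: top = 1 -> consistent with the record
step 2: push 5: top = 5 -> agrees with the record
step 3: 1 + 5 = 6 -> this is not what the record shows
Conclusion: step 3 carries the first error; the entry should be top = 6.

step 3, top = 6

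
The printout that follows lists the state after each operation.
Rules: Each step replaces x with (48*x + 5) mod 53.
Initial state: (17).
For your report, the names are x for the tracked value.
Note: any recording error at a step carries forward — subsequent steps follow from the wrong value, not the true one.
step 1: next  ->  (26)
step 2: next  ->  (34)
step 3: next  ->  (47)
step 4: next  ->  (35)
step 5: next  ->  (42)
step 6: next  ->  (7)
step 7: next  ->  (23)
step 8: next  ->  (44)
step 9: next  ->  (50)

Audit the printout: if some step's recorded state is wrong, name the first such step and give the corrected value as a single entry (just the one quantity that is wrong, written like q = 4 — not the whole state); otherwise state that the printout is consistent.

Recomputing the run from the initial state:
step 1: x = 26
step 2: x = 34
step 3: x = 47
step 4: x = 35
step 5: x = 42
step 6: x = 7
step 7: x = 23
step 8: x = 49
step 9: x = 25
The first disagreement with the printout is at step 8, where the value should be x = 49.

step 8, x = 49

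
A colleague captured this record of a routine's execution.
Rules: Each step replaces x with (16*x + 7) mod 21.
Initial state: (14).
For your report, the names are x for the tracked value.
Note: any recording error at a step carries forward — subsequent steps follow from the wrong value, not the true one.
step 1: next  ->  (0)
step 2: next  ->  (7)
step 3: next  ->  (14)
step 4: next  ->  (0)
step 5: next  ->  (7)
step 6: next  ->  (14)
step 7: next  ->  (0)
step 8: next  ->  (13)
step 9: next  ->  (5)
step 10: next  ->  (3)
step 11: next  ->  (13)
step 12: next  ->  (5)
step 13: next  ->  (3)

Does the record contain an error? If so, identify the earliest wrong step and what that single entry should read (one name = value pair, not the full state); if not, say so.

Recomputing the run from the initial state:
step 1: x = 0
step 2: x = 7
step 3: x = 14
step 4: x = 0
step 5: x = 7
step 6: x = 14
step 7: x = 0
step 8: x = 7
step 9: x = 14
step 10: x = 0
step 11: x = 7
step 12: x = 14
step 13: x = 0
The first disagreement with the record is at step 8, where the value should be x = 7.

step 8, x = 7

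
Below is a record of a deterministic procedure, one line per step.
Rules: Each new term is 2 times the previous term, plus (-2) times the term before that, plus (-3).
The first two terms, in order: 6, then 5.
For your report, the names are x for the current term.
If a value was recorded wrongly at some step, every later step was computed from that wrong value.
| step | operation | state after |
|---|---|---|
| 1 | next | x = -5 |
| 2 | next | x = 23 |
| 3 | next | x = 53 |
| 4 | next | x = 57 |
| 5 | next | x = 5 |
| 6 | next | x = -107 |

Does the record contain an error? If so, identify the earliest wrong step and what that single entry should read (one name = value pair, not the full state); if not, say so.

step 2, x = -23

Step 1: x = 2*(5) + (-2)*(6) + (-3) = -5 — checks out.
Step 2: x = 2*(-5) + (-2)*(5) + (-3) = -23 — a discrepancy with the record.
Step 2 is the first one off; corrected, x = -23.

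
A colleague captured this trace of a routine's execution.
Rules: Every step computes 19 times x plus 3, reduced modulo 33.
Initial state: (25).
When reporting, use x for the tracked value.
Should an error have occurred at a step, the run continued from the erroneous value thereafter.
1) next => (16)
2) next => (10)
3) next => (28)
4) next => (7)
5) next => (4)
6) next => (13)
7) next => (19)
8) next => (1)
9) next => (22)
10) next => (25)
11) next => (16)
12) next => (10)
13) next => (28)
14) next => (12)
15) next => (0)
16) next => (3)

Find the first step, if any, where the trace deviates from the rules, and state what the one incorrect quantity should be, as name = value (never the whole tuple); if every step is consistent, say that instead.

Recomputing the run from the initial state:
step 1: x = 16
step 2: x = 10
step 3: x = 28
step 4: x = 7
step 5: x = 4
step 6: x = 13
step 7: x = 19
step 8: x = 1
step 9: x = 22
step 10: x = 25
step 11: x = 16
step 12: x = 10
step 13: x = 28
step 14: x = 7
step 15: x = 4
step 16: x = 13
The first disagreement with the trace is at step 14, where the value should be x = 7.

step 14, x = 7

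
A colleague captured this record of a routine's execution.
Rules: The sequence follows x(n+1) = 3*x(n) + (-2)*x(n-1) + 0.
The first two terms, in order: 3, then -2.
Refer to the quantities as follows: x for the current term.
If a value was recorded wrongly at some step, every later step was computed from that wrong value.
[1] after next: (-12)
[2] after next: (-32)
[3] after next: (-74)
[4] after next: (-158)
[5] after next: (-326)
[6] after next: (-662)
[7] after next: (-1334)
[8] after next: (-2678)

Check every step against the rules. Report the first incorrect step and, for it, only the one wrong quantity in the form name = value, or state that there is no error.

Recomputing the run from the initial state:
step 1: x = -12
step 2: x = -32
step 3: x = -72
step 4: x = -152
step 5: x = -312
step 6: x = -632
step 7: x = -1272
step 8: x = -2552
The first disagreement with the record is at step 3, where the value should be x = -72.

step 3, x = -72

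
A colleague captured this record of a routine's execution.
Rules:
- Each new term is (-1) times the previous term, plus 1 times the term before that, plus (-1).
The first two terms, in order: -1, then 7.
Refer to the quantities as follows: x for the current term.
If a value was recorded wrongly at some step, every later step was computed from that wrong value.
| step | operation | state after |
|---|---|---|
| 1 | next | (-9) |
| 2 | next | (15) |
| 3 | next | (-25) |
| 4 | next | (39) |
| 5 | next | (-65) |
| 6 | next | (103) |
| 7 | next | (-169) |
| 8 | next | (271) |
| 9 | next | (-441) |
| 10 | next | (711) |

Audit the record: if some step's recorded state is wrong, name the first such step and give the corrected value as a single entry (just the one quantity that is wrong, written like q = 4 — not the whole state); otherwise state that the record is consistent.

Recomputing the run from the initial state:
step 1: x = -9
step 2: x = 15
step 3: x = -25
step 4: x = 39
step 5: x = -65
step 6: x = 103
step 7: x = -169
step 8: x = 271
step 9: x = -441
step 10: x = 711
This matches the record at every step.

no error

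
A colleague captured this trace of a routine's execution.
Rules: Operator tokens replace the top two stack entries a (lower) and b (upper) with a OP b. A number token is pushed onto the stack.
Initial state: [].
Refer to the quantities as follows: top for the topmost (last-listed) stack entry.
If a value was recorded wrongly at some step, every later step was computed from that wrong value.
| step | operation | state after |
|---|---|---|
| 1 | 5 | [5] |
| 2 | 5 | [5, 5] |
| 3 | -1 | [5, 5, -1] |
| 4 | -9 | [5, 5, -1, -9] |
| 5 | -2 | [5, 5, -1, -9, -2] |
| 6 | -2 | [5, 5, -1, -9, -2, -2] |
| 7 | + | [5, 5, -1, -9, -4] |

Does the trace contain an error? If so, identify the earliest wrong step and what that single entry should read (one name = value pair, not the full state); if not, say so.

Recomputing the run from the initial state:
step 1: [5]
step 2: [5, 5]
step 3: [5, 5, -1]
step 4: [5, 5, -1, -9]
step 5: [5, 5, -1, -9, -2]
step 6: [5, 5, -1, -9, -2, -2]
step 7: [5, 5, -1, -9, -4]
This matches the trace at every step.

no error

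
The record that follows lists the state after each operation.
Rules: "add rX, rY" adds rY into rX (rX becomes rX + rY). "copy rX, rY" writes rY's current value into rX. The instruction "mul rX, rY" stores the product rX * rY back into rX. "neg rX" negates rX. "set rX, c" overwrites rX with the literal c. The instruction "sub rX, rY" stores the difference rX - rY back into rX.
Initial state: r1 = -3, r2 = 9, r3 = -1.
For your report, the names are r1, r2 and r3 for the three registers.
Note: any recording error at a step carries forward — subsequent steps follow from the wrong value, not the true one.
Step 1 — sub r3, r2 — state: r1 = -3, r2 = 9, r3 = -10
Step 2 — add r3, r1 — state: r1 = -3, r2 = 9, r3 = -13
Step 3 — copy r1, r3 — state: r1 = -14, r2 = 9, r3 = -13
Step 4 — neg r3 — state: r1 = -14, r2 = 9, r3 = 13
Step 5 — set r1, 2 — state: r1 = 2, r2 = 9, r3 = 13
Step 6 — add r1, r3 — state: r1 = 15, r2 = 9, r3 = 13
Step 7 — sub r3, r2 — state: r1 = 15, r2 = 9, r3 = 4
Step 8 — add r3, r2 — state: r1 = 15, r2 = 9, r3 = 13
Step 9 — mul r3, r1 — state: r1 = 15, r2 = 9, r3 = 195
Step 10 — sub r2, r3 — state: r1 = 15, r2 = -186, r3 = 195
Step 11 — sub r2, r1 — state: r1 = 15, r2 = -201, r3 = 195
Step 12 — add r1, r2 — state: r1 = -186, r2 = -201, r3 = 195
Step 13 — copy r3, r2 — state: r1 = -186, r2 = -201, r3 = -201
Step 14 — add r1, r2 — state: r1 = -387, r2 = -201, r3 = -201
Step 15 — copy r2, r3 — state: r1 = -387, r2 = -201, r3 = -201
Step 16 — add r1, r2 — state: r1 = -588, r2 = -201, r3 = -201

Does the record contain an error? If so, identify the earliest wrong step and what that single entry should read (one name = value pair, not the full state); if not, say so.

Recomputing the run from the initial state:
step 1: r1 = -3, r2 = 9, r3 = -10
step 2: r1 = -3, r2 = 9, r3 = -13
step 3: r1 = -13, r2 = 9, r3 = -13
step 4: r1 = -13, r2 = 9, r3 = 13
step 5: r1 = 2, r2 = 9, r3 = 13
step 6: r1 = 15, r2 = 9, r3 = 13
step 7: r1 = 15, r2 = 9, r3 = 4
step 8: r1 = 15, r2 = 9, r3 = 13
step 9: r1 = 15, r2 = 9, r3 = 195
step 10: r1 = 15, r2 = -186, r3 = 195
step 11: r1 = 15, r2 = -201, r3 = 195
step 12: r1 = -186, r2 = -201, r3 = 195
step 13: r1 = -186, r2 = -201, r3 = -201
step 14: r1 = -387, r2 = -201, r3 = -201
step 15: r1 = -387, r2 = -201, r3 = -201
step 16: r1 = -588, r2 = -201, r3 = -201
The first disagreement with the record is at step 3, where the value should be r1 = -13.

step 3, r1 = -13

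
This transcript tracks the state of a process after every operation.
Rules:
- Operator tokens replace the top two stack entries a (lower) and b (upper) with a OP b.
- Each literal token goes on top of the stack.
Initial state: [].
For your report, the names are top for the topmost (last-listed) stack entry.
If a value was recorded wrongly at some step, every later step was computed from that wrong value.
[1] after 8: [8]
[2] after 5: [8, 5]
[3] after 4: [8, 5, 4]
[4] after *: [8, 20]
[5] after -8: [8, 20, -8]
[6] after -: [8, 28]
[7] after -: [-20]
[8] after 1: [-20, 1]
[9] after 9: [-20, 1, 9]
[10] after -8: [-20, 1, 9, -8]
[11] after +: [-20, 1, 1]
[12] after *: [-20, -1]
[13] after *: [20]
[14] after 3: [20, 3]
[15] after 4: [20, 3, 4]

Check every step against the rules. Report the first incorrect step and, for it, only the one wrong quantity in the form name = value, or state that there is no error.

step 1: push 8: top = 8 -> agrees with the transcript
step 2: push 5: top = 5 -> agrees with the transcript
step 3: push 4: top = 4 -> same as recorded
step 4: 5 * 4 = 20 -> verified
step 5: push -8: top = -8 -> same as recorded
step 6: 20 - -8 = 28 -> checks out
step 7: 8 - 28 = -20 -> exactly as logged
step 8: push 1: top = 1 -> exactly as logged
step 9: push 9: top = 9 -> agrees with the transcript
step 10: push -8: top = -8 -> matches
step 11: 9 + -8 = 1 -> consistent with the transcript
step 12: 1 * 1 = 1 -> a discrepancy with the transcript
The audit stops at step 12: the recorded entry is wrong and should be top = 1.

step 12, top = 1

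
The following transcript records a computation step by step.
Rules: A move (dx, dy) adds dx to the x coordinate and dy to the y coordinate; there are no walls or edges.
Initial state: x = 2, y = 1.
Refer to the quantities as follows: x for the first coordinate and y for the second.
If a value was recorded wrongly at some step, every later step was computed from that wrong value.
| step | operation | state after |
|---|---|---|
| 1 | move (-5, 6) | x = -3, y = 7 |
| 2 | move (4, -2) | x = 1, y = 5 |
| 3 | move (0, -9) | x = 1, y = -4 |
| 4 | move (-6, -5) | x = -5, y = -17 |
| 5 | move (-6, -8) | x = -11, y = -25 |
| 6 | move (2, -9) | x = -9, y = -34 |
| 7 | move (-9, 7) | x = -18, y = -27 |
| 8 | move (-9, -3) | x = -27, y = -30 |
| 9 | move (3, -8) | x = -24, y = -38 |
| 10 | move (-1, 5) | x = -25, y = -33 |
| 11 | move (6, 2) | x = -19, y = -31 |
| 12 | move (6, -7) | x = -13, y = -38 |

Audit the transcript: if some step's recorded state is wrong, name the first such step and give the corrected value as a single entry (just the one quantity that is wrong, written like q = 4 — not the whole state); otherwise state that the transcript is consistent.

step 1: x = 2 + (-5) = -3, y = 1 + (6) = 7 -> no discrepancy
step 2: x = -3 + (4) = 1, y = 7 + (-2) = 5 -> agrees with the transcript
step 3: x = 1 + (0) = 1, y = 5 + (-9) = -4 -> confirmed correct
step 4: x = 1 + (-6) = -5, y = -4 + (-5) = -9 -> a discrepancy with the transcript
The earliest wrong entry is at step 4: it should read y = -9.

step 4, y = -9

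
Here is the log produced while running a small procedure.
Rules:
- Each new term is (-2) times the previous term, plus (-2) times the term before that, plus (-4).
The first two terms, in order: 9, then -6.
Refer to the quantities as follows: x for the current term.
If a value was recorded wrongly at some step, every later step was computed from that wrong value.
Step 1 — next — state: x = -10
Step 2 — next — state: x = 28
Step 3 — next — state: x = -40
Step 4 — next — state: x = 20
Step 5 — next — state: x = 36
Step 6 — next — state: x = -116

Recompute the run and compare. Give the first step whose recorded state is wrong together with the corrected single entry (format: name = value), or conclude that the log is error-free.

Recomputing the run from the initial state:
step 1: x = -10
step 2: x = 28
step 3: x = -40
step 4: x = 20
step 5: x = 36
step 6: x = -116
This matches the log at every step.

no error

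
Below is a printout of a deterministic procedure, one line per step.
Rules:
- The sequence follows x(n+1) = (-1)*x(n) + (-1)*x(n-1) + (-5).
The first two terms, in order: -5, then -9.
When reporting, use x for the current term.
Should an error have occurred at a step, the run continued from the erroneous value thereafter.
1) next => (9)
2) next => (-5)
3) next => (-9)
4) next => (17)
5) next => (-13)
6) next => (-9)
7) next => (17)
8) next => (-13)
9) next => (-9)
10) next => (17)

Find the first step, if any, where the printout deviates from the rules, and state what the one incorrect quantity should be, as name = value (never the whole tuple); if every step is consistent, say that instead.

Step 1: x = -1*(-9) + (-1)*(-5) + (-5) = 9 — consistent with the printout.
Step 2: x = -1*(9) + (-1)*(-9) + (-5) = -5 — same as recorded.
Step 3: x = -1*(-5) + (-1)*(9) + (-5) = -9 — checks out.
Step 4: x = -1*(-9) + (-1)*(-5) + (-5) = 9 — a discrepancy with the printout.
First deviation found at step 4; the corrected entry is x = 9.

step 4, x = 9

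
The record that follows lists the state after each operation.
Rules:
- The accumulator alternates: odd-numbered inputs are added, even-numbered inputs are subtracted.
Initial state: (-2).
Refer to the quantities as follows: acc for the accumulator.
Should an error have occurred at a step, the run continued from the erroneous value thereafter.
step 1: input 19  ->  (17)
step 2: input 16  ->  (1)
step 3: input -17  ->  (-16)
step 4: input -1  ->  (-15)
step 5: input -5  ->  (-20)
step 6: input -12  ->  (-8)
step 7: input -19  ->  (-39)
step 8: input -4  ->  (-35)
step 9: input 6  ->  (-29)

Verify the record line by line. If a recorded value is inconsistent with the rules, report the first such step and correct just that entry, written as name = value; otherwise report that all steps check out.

1. acc = -2 + 19 = 17 (exactly as logged)
2. acc = 17 - 16 = 1 (matches)
3. acc = 1 + -17 = -16 (agrees with the record)
4. acc = -16 - -1 = -15 (consistent with the record)
5. acc = -15 + -5 = -20 (checks out)
6. acc = -20 - -12 = -8 (matches)
7. acc = -8 + -19 = -27 (not what was recorded)
Conclusion: step 7 carries the first error; the entry should be acc = -27.

step 7, acc = -27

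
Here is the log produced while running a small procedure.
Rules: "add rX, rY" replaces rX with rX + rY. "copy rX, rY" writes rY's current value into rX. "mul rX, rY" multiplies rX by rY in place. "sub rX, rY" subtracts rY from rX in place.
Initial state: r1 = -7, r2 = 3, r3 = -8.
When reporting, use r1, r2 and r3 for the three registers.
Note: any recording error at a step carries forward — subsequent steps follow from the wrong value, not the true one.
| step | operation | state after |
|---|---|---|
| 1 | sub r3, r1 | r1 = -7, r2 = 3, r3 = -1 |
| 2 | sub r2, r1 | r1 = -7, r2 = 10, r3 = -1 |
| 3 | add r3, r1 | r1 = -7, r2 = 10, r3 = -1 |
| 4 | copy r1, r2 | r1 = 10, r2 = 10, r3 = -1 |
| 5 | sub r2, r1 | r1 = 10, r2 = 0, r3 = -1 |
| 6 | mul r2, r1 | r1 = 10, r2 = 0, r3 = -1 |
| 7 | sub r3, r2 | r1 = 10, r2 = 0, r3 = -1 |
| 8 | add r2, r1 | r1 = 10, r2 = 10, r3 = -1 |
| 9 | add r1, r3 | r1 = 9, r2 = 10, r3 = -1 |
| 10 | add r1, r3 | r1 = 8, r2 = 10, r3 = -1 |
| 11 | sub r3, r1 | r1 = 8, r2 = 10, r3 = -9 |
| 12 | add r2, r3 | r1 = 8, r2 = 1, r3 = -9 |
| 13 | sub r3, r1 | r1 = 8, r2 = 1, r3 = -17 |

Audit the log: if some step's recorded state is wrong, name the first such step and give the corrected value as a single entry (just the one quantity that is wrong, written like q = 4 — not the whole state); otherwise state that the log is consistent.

step 3, r3 = -8

Recomputing the run from the initial state:
step 1: r1 = -7, r2 = 3, r3 = -1
step 2: r1 = -7, r2 = 10, r3 = -1
step 3: r1 = -7, r2 = 10, r3 = -8
step 4: r1 = 10, r2 = 10, r3 = -8
step 5: r1 = 10, r2 = 0, r3 = -8
step 6: r1 = 10, r2 = 0, r3 = -8
step 7: r1 = 10, r2 = 0, r3 = -8
step 8: r1 = 10, r2 = 10, r3 = -8
step 9: r1 = 2, r2 = 10, r3 = -8
step 10: r1 = -6, r2 = 10, r3 = -8
step 11: r1 = -6, r2 = 10, r3 = -2
step 12: r1 = -6, r2 = 8, r3 = -2
step 13: r1 = -6, r2 = 8, r3 = 4
The first disagreement with the log is at step 3, where the value should be r3 = -8.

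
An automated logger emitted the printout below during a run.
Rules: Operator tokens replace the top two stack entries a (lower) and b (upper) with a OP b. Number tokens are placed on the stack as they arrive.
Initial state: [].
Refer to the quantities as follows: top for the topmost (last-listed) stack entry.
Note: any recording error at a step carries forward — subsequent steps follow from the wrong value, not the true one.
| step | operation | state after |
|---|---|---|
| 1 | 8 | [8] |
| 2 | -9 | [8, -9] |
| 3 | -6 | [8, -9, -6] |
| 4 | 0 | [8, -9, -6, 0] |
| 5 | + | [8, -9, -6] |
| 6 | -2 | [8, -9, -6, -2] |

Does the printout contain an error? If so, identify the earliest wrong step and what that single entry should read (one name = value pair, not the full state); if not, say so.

Recomputing the run from the initial state:
step 1: [8]
step 2: [8, -9]
step 3: [8, -9, -6]
step 4: [8, -9, -6, 0]
step 5: [8, -9, -6]
step 6: [8, -9, -6, -2]
This matches the printout at every step.

no error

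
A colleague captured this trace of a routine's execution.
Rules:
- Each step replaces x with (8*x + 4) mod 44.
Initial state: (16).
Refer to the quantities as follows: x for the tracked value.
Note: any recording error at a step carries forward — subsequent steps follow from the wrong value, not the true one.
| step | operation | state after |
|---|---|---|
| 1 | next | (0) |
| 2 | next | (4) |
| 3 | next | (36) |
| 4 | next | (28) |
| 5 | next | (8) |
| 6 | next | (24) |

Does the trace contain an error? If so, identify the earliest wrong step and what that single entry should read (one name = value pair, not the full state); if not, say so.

Recomputing the run from the initial state:
step 1: x = 0
step 2: x = 4
step 3: x = 36
step 4: x = 28
step 5: x = 8
step 6: x = 24
This matches the trace at every step.

no error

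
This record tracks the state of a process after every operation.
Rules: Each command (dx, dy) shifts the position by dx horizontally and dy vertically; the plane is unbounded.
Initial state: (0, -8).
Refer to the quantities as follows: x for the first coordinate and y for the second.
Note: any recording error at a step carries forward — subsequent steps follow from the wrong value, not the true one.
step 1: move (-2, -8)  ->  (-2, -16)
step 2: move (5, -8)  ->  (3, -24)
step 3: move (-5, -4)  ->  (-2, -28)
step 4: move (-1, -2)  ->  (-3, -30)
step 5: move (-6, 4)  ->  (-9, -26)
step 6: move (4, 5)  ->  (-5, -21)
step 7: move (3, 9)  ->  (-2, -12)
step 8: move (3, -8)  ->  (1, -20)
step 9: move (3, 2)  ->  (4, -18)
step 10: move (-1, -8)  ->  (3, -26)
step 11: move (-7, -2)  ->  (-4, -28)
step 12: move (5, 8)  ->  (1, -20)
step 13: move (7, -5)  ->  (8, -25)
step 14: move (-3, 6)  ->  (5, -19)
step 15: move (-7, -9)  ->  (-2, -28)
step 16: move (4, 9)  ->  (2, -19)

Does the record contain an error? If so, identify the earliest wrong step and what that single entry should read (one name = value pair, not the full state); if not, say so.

no error

Recomputing the run from the initial state:
step 1: x = -2, y = -16
step 2: x = 3, y = -24
step 3: x = -2, y = -28
step 4: x = -3, y = -30
step 5: x = -9, y = -26
step 6: x = -5, y = -21
step 7: x = -2, y = -12
step 8: x = 1, y = -20
step 9: x = 4, y = -18
step 10: x = 3, y = -26
step 11: x = -4, y = -28
step 12: x = 1, y = -20
step 13: x = 8, y = -25
step 14: x = 5, y = -19
step 15: x = -2, y = -28
step 16: x = 2, y = -19
This matches the record at every step.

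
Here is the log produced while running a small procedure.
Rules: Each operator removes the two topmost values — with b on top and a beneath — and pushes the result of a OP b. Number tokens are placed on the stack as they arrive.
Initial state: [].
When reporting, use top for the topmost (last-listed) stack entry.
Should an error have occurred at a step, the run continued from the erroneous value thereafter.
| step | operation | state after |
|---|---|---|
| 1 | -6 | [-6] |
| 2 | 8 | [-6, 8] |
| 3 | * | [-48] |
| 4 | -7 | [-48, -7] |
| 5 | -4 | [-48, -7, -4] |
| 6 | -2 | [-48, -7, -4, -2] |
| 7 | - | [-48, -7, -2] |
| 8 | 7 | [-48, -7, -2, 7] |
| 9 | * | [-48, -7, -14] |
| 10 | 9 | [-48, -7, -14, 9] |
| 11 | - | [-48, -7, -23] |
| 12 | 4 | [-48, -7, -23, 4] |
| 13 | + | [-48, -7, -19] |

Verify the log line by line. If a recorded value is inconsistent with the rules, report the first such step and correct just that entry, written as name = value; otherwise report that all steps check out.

no error

Recomputing the run from the initial state:
step 1: [-6]
step 2: [-6, 8]
step 3: [-48]
step 4: [-48, -7]
step 5: [-48, -7, -4]
step 6: [-48, -7, -4, -2]
step 7: [-48, -7, -2]
step 8: [-48, -7, -2, 7]
step 9: [-48, -7, -14]
step 10: [-48, -7, -14, 9]
step 11: [-48, -7, -23]
step 12: [-48, -7, -23, 4]
step 13: [-48, -7, -19]
This matches the log at every step.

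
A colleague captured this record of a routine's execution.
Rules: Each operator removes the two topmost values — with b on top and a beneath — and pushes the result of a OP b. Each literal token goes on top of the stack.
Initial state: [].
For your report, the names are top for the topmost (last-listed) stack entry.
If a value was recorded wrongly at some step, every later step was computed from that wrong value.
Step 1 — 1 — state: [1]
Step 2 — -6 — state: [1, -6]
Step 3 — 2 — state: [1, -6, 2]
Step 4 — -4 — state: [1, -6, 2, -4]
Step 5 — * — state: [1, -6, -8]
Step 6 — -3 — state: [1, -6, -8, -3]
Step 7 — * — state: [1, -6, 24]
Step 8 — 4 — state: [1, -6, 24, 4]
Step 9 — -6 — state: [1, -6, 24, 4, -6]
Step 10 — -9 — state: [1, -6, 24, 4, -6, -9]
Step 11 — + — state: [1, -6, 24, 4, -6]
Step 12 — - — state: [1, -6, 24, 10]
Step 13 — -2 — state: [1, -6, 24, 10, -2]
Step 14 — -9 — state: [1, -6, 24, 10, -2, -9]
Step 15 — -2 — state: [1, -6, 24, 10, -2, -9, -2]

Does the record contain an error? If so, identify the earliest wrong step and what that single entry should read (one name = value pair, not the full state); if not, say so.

step 11, top = -15

1. push 1: top = 1 (exactly as logged)
2. push -6: top = -6 (matches)
3. push 2: top = 2 (same as recorded)
4. push -4: top = -4 (checks out)
5. 2 * -4 = -8 (verified)
6. push -3: top = -3 (checks out)
7. -8 * -3 = 24 (no discrepancy)
8. push 4: top = 4 (verified)
9. push -6: top = -6 (consistent with the record)
10. push -9: top = -9 (consistent with the record)
11. -6 + -9 = -15 (the record disagrees here)
Conclusion: step 11 carries the first error; the entry should be top = -15.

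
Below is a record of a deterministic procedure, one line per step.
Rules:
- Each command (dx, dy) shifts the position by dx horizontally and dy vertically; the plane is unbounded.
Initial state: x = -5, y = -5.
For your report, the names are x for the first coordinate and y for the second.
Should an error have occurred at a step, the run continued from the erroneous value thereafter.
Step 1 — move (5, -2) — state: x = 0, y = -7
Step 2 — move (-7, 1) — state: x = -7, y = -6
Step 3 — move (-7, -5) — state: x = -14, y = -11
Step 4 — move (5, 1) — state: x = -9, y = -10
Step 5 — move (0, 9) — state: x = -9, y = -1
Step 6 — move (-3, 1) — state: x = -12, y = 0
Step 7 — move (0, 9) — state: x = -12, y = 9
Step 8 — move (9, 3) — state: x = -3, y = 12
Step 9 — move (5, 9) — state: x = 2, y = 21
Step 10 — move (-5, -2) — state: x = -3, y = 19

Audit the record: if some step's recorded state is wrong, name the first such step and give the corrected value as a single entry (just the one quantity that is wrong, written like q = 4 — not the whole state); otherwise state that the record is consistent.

no error

Recomputing the run from the initial state:
step 1: x = 0, y = -7
step 2: x = -7, y = -6
step 3: x = -14, y = -11
step 4: x = -9, y = -10
step 5: x = -9, y = -1
step 6: x = -12, y = 0
step 7: x = -12, y = 9
step 8: x = -3, y = 12
step 9: x = 2, y = 21
step 10: x = -3, y = 19
This matches the record at every step.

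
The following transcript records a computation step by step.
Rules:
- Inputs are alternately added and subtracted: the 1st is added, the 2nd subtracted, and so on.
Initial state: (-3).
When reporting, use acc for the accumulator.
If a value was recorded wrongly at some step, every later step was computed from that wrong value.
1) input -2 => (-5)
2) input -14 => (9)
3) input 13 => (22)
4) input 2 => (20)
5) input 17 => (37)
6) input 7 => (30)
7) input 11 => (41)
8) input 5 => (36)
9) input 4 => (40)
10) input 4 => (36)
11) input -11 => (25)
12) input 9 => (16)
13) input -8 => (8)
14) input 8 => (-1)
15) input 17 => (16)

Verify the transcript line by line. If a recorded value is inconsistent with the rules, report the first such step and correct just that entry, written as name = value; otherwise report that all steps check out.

Step 1: acc = -3 + -2 = -5 — consistent with the transcript.
Step 2: acc = -5 - -14 = 9 — same as recorded.
Step 3: acc = 9 + 13 = 22 — verified.
Step 4: acc = 22 - 2 = 20 — confirmed correct.
Step 5: acc = 20 + 17 = 37 — verified.
Step 6: acc = 37 - 7 = 30 — verified.
Step 7: acc = 30 + 11 = 41 — exactly as logged.
Step 8: acc = 41 - 5 = 36 — confirmed correct.
Step 9: acc = 36 + 4 = 40 — consistent with the transcript.
Step 10: acc = 40 - 4 = 36 — in agreement.
Step 11: acc = 36 + -11 = 25 — verified.
Step 12: acc = 25 - 9 = 16 — confirmed correct.
Step 13: acc = 16 + -8 = 8 — checks out.
Step 14: acc = 8 - 8 = 0 — the entry is off here.
The audit stops at step 14: the recorded entry is wrong and should be acc = 0.

step 14, acc = 0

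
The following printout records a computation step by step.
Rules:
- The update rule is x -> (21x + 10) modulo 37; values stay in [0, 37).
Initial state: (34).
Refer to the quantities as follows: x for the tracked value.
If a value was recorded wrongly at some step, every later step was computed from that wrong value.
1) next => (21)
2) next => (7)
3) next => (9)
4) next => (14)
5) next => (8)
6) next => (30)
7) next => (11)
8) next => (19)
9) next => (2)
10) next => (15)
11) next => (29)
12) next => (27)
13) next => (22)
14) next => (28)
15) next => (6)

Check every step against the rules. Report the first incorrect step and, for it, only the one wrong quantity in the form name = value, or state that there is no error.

step 1: x = (21*34 + 10) mod 37 = 21 -> matches
step 2: x = (21*21 + 10) mod 37 = 7 -> no discrepancy
step 3: x = (21*7 + 10) mod 37 = 9 -> verified
step 4: x = (21*9 + 10) mod 37 = 14 -> matches
step 5: x = (21*14 + 10) mod 37 = 8 -> in agreement
step 6: x = (21*8 + 10) mod 37 = 30 -> matches
step 7: x = (21*30 + 10) mod 37 = 11 -> agrees with the printout
step 8: x = (21*11 + 10) mod 37 = 19 -> no discrepancy
step 9: x = (21*19 + 10) mod 37 = 2 -> checks out
step 10: x = (21*2 + 10) mod 37 = 15 -> matches
step 11: x = (21*15 + 10) mod 37 = 29 -> confirmed correct
step 12: x = (21*29 + 10) mod 37 = 27 -> consistent with the printout
step 13: x = (21*27 + 10) mod 37 = 22 -> matches
step 14: x = (21*22 + 10) mod 37 = 28 -> consistent with the printout
step 15: x = (21*28 + 10) mod 37 = 6 -> in agreement
The whole run recomputes cleanly — no discrepancies.

no error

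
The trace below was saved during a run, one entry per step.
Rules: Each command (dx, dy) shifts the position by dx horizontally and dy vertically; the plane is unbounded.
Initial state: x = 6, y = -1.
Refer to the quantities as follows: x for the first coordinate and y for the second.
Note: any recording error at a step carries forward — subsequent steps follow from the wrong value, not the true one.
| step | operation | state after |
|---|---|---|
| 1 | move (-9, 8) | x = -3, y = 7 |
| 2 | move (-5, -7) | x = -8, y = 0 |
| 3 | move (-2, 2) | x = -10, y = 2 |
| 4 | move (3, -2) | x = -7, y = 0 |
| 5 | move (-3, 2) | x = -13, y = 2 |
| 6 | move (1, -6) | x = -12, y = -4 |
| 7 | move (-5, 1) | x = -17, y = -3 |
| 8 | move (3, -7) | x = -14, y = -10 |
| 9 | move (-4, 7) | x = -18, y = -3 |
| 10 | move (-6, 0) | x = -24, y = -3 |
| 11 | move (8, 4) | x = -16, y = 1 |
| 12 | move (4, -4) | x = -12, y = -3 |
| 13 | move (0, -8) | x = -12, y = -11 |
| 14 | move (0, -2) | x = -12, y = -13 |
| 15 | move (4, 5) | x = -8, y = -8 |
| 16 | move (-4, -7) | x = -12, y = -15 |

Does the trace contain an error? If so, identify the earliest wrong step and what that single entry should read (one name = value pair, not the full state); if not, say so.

1. x = 6 + (-9) = -3, y = -1 + (8) = 7 (consistent with the trace)
2. x = -3 + (-5) = -8, y = 7 + (-7) = 0 (consistent with the trace)
3. x = -8 + (-2) = -10, y = 0 + (2) = 2 (consistent with the trace)
4. x = -10 + (3) = -7, y = 2 + (-2) = 0 (checks out)
5. x = -7 + (-3) = -10, y = 0 + (2) = 2 (the recorded entry deviates here)
First incorrect step: 5; the correct value is x = -10.

step 5, x = -10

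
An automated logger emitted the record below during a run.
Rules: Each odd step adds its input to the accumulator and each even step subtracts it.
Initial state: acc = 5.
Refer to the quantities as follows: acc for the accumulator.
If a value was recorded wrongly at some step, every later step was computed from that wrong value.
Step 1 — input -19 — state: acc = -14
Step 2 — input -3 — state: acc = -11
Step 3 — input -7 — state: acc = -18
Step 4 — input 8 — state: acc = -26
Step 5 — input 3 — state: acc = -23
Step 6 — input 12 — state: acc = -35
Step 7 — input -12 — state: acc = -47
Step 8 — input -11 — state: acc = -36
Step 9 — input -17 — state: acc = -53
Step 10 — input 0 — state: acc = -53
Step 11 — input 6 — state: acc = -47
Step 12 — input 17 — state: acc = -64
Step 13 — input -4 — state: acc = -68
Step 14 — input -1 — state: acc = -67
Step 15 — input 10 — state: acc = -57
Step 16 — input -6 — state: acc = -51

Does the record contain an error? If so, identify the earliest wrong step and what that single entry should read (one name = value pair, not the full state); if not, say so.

Recomputing the run from the initial state:
step 1: acc = -14
step 2: acc = -11
step 3: acc = -18
step 4: acc = -26
step 5: acc = -23
step 6: acc = -35
step 7: acc = -47
step 8: acc = -36
step 9: acc = -53
step 10: acc = -53
step 11: acc = -47
step 12: acc = -64
step 13: acc = -68
step 14: acc = -67
step 15: acc = -57
step 16: acc = -51
This matches the record at every step.

no error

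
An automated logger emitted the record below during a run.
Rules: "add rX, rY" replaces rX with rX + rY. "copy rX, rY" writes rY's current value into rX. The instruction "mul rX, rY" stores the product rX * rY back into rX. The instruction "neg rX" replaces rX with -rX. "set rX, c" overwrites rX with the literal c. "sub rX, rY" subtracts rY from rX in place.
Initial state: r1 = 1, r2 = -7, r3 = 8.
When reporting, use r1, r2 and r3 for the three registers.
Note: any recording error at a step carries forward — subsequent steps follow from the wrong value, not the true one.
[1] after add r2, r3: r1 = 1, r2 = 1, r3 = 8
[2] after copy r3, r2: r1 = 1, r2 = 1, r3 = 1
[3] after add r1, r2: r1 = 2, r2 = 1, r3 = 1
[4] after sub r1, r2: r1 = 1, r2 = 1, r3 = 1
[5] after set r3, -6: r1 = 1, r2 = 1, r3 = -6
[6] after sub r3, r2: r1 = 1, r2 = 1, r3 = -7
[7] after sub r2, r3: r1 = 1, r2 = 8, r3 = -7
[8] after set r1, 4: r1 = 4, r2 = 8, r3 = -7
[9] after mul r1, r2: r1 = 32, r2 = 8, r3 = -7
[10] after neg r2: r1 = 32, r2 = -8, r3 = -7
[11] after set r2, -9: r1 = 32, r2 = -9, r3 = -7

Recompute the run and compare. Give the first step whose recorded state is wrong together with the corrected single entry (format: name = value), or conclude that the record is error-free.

Recomputing the run from the initial state:
step 1: r1 = 1, r2 = 1, r3 = 8
step 2: r1 = 1, r2 = 1, r3 = 1
step 3: r1 = 2, r2 = 1, r3 = 1
step 4: r1 = 1, r2 = 1, r3 = 1
step 5: r1 = 1, r2 = 1, r3 = -6
step 6: r1 = 1, r2 = 1, r3 = -7
step 7: r1 = 1, r2 = 8, r3 = -7
step 8: r1 = 4, r2 = 8, r3 = -7
step 9: r1 = 32, r2 = 8, r3 = -7
step 10: r1 = 32, r2 = -8, r3 = -7
step 11: r1 = 32, r2 = -9, r3 = -7
This matches the record at every step.

no error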